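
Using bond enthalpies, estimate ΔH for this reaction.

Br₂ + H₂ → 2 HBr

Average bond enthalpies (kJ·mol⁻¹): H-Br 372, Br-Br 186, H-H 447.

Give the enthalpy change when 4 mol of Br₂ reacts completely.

ΔH = −444 kJ

Bonds broken (reactants):
  Br-Br: 1 × 186 = 186
  H-H: 1 × 447 = 447
  Σ(broken) = 633 kJ
Bonds formed (products):
  H-Br: 2 × 372 = 744
  Σ(formed) = 744 kJ
ΔH = Σ(broken) − Σ(formed) = 633 − 744 = −111 kJ
For 4× the reaction as written: 4 × (−111) = −444 kJ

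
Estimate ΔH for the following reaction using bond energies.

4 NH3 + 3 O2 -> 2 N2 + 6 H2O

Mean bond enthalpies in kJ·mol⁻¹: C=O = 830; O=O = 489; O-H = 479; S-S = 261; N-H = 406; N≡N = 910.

ΔH ≈ −1229 kJ

Bonds broken (reactants):
  N-H: 12 × 406 = 4872
  O=O: 3 × 489 = 1467
  Σ(broken) = 6339 kJ
Bonds formed (products):
  N≡N: 2 × 910 = 1820
  O-H: 12 × 479 = 5748
  Σ(formed) = 7568 kJ
ΔH = Σ(broken) − Σ(formed) = 6339 − 7568 = −1229 kJ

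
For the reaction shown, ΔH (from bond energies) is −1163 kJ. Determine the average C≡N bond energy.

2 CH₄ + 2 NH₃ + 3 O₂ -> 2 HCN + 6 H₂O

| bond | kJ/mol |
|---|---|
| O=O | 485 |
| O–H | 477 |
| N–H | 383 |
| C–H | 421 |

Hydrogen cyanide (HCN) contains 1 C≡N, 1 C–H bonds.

D(C≡N) ≈ 859 kJ/mol

Let D be the C≡N bond energy.
Σ(broken) = 8×421 + 6×383 + 3×485 = 7121
Σ(formed) = 2×D + 2×421 + 12×477 = 6566 + 2D
ΔH = Σ(broken) − Σ(formed) = (7121) − (6566 + 2D) = +555 − 2D
Setting this equal to −1163 kJ gives 2D = 1718, so D = 859 kJ/mol.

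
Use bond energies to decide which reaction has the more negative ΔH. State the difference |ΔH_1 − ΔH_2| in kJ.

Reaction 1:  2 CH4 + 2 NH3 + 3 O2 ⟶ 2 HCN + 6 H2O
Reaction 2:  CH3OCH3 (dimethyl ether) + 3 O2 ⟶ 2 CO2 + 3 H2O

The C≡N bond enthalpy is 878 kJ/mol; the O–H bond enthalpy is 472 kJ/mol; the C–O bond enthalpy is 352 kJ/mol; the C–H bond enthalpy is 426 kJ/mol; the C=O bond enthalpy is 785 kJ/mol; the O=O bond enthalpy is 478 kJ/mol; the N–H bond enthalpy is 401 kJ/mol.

Reaction 2, by 254 kJ

Reaction 1:
  Bonds broken (reactants):
    C–H: 8 × 426 = 3408
    N–H: 6 × 401 = 2406
    O=O: 3 × 478 = 1434
    Σ(broken) = 7248 kJ
  Bonds formed (products):
    C≡N: 2 × 878 = 1756
    C–H: 2 × 426 = 852
    O–H: 12 × 472 = 5664
    Σ(formed) = 8272 kJ
  ΔH_1 = 7248 − 8272 = −1024 kJ
Reaction 2:
  Bonds broken (reactants):
    C–H: 6 × 426 = 2556
    C–O: 2 × 352 = 704
    O=O: 3 × 478 = 1434
    Σ(broken) = 4694 kJ
  Bonds formed (products):
    C=O: 4 × 785 = 3140
    O–H: 6 × 472 = 2832
    Σ(formed) = 5972 kJ
  ΔH_2 = 4694 − 5972 = −1278 kJ
ΔH_1 − ΔH_2 = +254 kJ, so reaction 2 has the more negative ΔH; |ΔH_1 − ΔH_2| = 254 kJ.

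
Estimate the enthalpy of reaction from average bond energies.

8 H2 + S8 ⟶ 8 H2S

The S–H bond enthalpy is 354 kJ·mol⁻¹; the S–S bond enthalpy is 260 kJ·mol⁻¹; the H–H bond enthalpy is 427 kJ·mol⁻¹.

Bonds broken (reactants):
  H–H: 8 × 427 = 3416
  S–S: 8 × 260 = 2080
  Σ(broken) = 5496 kJ
Bonds formed (products):
  S–H: 16 × 354 = 5664
  Σ(formed) = 5664 kJ
ΔH = Σ(broken) − Σ(formed) = 5496 − 5664 = −168 kJ

ΔH ≈ −168 kJ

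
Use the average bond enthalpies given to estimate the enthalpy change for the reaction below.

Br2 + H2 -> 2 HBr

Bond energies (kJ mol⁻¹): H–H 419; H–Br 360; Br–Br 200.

Bonds broken (reactants):
  Br–Br: 1 × 200 = 200
  H–H: 1 × 419 = 419
  Σ(broken) = 619 kJ
Bonds formed (products):
  H–Br: 2 × 360 = 720
  Σ(formed) = 720 kJ
ΔH = Σ(broken) − Σ(formed) = 619 − 720 = −101 kJ

ΔH ≈ −101 kJ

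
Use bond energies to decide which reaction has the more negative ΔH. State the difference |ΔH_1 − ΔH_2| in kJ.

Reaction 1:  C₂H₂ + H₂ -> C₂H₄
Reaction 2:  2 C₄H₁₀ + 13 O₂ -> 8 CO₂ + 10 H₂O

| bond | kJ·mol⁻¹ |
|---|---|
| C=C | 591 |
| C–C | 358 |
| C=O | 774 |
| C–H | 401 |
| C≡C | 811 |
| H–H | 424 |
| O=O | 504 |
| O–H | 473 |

Reaction 1:
  Bonds broken (reactants):
    C≡C: 1 × 811 = 811
    C–H: 2 × 401 = 802
    H–H: 1 × 424 = 424
    Σ(broken) = 2037 kJ
  Bonds formed (products):
    C–H: 4 × 401 = 1604
    C=C: 1 × 591 = 591
    Σ(formed) = 2195 kJ
  ΔH_1 = 2037 − 2195 = −158 kJ
Reaction 2:
  Bonds broken (reactants):
    C–C: 6 × 358 = 2148
    C–H: 20 × 401 = 8020
    O=O: 13 × 504 = 6552
    Σ(broken) = 16720 kJ
  Bonds formed (products):
    C=O: 16 × 774 = 12384
    O–H: 20 × 473 = 9460
    Σ(formed) = 21844 kJ
  ΔH_2 = 16720 − 21844 = −5124 kJ
ΔH_1 − ΔH_2 = +4966 kJ, so reaction 2 has the more negative ΔH; |ΔH_1 − ΔH_2| = 4966 kJ.

Reaction 2, by 4966 kJ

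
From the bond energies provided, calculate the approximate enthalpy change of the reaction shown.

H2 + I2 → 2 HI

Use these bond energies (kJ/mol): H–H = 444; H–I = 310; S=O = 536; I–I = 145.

ΔH ≈ −31 kJ

Bonds broken (reactants):
  H–H: 1 × 444 = 444
  I–I: 1 × 145 = 145
  Σ(broken) = 589 kJ
Bonds formed (products):
  H–I: 2 × 310 = 620
  Σ(formed) = 620 kJ
ΔH = Σ(broken) − Σ(formed) = 589 − 620 = −31 kJ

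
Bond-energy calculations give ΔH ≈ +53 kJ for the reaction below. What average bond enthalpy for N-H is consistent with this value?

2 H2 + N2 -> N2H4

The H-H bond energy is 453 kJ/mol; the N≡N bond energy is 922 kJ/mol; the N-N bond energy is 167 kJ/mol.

Let D be the N-H bond energy.
Σ(broken) = 2×453 + 1×922 = 1828
Σ(formed) = 4×D + 1×167 = 167 + 4D
ΔH = Σ(broken) − Σ(formed) = (1828) − (167 + 4D) = +1661 − 4D
Setting this equal to +53 kJ gives 4D = 1608, so D = 402 kJ/mol.

D(N-H) ≈ 402 kJ/mol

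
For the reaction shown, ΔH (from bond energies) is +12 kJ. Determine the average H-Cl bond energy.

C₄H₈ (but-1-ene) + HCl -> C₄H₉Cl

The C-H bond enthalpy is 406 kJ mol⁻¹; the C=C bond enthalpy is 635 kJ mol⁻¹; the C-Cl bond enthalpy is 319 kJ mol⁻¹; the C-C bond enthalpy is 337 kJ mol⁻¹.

Let D be the H-Cl bond energy.
Σ(broken) = 2×337 + 8×406 + 1×635 + 1×D = 4557 + D
Σ(formed) = 3×337 + 1×319 + 9×406 = 4984
ΔH = Σ(broken) − Σ(formed) = (4557 + D) − (4984) = −427 + D
Setting this equal to +12 kJ gives D = 439 kJ/mol.

D(H-Cl) ≈ 439 kJ/mol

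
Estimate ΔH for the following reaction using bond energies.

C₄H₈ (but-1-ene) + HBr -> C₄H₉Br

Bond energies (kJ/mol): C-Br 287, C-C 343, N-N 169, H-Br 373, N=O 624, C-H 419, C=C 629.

Bonds broken (reactants):
  C-C: 2 × 343 = 686
  C-H: 8 × 419 = 3352
  C=C: 1 × 629 = 629
  H-Br: 1 × 373 = 373
  Σ(broken) = 5040 kJ
Bonds formed (products):
  C-Br: 1 × 287 = 287
  C-C: 3 × 343 = 1029
  C-H: 9 × 419 = 3771
  Σ(formed) = 5087 kJ
ΔH = Σ(broken) − Σ(formed) = 5040 − 5087 = −47 kJ

ΔH ≈ −47 kJ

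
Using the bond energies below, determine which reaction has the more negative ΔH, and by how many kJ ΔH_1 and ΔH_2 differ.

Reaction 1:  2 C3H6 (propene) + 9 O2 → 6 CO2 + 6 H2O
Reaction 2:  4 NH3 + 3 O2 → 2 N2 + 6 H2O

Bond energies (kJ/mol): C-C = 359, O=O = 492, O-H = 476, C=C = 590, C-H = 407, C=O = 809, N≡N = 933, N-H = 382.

Reaction 1, by 2692 kJ

Reaction 1:
  Bonds broken (reactants):
    C-C: 2 × 359 = 718
    C-H: 12 × 407 = 4884
    C=C: 2 × 590 = 1180
    O=O: 9 × 492 = 4428
    Σ(broken) = 11210 kJ
  Bonds formed (products):
    C=O: 12 × 809 = 9708
    O-H: 12 × 476 = 5712
    Σ(formed) = 15420 kJ
  ΔH_1 = 11210 − 15420 = −4210 kJ
Reaction 2:
  Bonds broken (reactants):
    N-H: 12 × 382 = 4584
    O=O: 3 × 492 = 1476
    Σ(broken) = 6060 kJ
  Bonds formed (products):
    N≡N: 2 × 933 = 1866
    O-H: 12 × 476 = 5712
    Σ(formed) = 7578 kJ
  ΔH_2 = 6060 − 7578 = −1518 kJ
ΔH_1 − ΔH_2 = −2692 kJ, so reaction 1 has the more negative ΔH; |ΔH_1 − ΔH_2| = 2692 kJ.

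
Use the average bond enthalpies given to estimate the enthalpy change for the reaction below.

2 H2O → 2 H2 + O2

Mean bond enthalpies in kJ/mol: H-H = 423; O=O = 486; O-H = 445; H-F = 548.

ΔH ≈ +448 kJ

Bonds broken (reactants):
  O-H: 4 × 445 = 1780
  Σ(broken) = 1780 kJ
Bonds formed (products):
  H-H: 2 × 423 = 846
  O=O: 1 × 486 = 486
  Σ(formed) = 1332 kJ
ΔH = Σ(broken) − Σ(formed) = 1780 − 1332 = +448 kJ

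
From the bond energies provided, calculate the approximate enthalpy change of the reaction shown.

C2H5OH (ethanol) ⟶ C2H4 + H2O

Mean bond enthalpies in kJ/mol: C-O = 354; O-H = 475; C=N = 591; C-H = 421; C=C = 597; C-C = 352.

Bonds broken (reactants):
  C-C: 1 × 352 = 352
  C-H: 5 × 421 = 2105
  C-O: 1 × 354 = 354
  O-H: 1 × 475 = 475
  Σ(broken) = 3286 kJ
Bonds formed (products):
  C-H: 4 × 421 = 1684
  C=C: 1 × 597 = 597
  O-H: 2 × 475 = 950
  Σ(formed) = 3231 kJ
ΔH = Σ(broken) − Σ(formed) = 3286 − 3231 = +55 kJ

ΔH ≈ +55 kJ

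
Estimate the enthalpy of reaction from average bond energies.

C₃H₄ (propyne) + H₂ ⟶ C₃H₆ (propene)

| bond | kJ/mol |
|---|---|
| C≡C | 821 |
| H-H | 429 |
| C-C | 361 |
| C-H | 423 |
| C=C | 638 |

ΔH ≈ −234 kJ

Bonds broken (reactants):
  C≡C: 1 × 821 = 821
  C-C: 1 × 361 = 361
  C-H: 4 × 423 = 1692
  H-H: 1 × 429 = 429
  Σ(broken) = 3303 kJ
Bonds formed (products):
  C-C: 1 × 361 = 361
  C-H: 6 × 423 = 2538
  C=C: 1 × 638 = 638
  Σ(formed) = 3537 kJ
ΔH = Σ(broken) − Σ(formed) = 3303 − 3537 = −234 kJ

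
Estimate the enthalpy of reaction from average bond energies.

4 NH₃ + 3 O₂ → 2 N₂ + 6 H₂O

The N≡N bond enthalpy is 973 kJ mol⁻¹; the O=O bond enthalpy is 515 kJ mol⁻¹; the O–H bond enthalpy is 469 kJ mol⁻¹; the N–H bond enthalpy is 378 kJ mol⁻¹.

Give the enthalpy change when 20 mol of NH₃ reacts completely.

Bonds broken (reactants):
  N–H: 12 × 378 = 4536
  O=O: 3 × 515 = 1545
  Σ(broken) = 6081 kJ
Bonds formed (products):
  N≡N: 2 × 973 = 1946
  O–H: 12 × 469 = 5628
  Σ(formed) = 7574 kJ
ΔH = Σ(broken) − Σ(formed) = 6081 − 7574 = −1493 kJ
For 5× the reaction as written: 5 × (−1493) = −7465 kJ

ΔH = −7465 kJ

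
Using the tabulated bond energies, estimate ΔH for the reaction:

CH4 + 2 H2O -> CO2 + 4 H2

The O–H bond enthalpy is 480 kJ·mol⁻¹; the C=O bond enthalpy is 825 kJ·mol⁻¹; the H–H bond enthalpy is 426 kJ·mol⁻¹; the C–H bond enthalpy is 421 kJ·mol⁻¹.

ΔH ≈ +250 kJ

Bonds broken (reactants):
  C–H: 4 × 421 = 1684
  O–H: 4 × 480 = 1920
  Σ(broken) = 3604 kJ
Bonds formed (products):
  C=O: 2 × 825 = 1650
  H–H: 4 × 426 = 1704
  Σ(formed) = 3354 kJ
ΔH = Σ(broken) − Σ(formed) = 3604 − 3354 = +250 kJ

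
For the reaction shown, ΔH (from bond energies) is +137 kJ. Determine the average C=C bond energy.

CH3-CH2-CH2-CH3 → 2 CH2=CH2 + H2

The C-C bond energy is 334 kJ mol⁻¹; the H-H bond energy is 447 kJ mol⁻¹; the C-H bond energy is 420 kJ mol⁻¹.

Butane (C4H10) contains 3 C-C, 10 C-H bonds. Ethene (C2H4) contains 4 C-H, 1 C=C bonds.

D(C=C) ≈ 629 kJ/mol

Let D be the C=C bond energy.
Σ(broken) = 3×334 + 10×420 = 5202
Σ(formed) = 8×420 + 2×D + 1×447 = 3807 + 2D
ΔH = Σ(broken) − Σ(formed) = (5202) − (3807 + 2D) = +1395 − 2D
Setting this equal to +137 kJ gives 2D = 1258, so D = 629 kJ/mol.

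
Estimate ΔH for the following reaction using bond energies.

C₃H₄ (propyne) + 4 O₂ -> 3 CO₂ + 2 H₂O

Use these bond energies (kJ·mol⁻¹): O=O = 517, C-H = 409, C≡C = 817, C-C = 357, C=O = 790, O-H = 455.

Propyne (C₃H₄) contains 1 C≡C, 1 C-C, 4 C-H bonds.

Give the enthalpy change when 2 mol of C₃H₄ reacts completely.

Bonds broken (reactants):
  C≡C: 1 × 817 = 817
  C-C: 1 × 357 = 357
  C-H: 4 × 409 = 1636
  O=O: 4 × 517 = 2068
  Σ(broken) = 4878 kJ
Bonds formed (products):
  C=O: 6 × 790 = 4740
  O-H: 4 × 455 = 1820
  Σ(formed) = 6560 kJ
ΔH = Σ(broken) − Σ(formed) = 4878 − 6560 = −1682 kJ
For 2× the reaction as written: 2 × (−1682) = −3364 kJ

ΔH = −3364 kJ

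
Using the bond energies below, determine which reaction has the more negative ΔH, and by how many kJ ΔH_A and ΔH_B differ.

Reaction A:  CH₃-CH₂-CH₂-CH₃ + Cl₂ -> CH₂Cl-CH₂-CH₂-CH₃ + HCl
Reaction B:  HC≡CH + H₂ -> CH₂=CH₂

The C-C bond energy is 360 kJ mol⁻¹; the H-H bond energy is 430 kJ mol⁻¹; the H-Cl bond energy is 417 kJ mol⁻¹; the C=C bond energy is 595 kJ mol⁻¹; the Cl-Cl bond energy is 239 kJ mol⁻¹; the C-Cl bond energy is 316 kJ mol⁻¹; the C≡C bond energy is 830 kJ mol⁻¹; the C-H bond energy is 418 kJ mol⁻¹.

Reaction A:
  Bonds broken (reactants):
    C-C: 3 × 360 = 1080
    C-H: 10 × 418 = 4180
    Cl-Cl: 1 × 239 = 239
    Σ(broken) = 5499 kJ
  Bonds formed (products):
    C-C: 3 × 360 = 1080
    C-Cl: 1 × 316 = 316
    C-H: 9 × 418 = 3762
    H-Cl: 1 × 417 = 417
    Σ(formed) = 5575 kJ
  ΔH_A = 5499 − 5575 = −76 kJ
Reaction B:
  Bonds broken (reactants):
    C≡C: 1 × 830 = 830
    C-H: 2 × 418 = 836
    H-H: 1 × 430 = 430
    Σ(broken) = 2096 kJ
  Bonds formed (products):
    C-H: 4 × 418 = 1672
    C=C: 1 × 595 = 595
    Σ(formed) = 2267 kJ
  ΔH_B = 2096 − 2267 = −171 kJ
ΔH_A − ΔH_B = +95 kJ, so reaction B has the more negative ΔH; |ΔH_A − ΔH_B| = 95 kJ.

Reaction B, by 95 kJ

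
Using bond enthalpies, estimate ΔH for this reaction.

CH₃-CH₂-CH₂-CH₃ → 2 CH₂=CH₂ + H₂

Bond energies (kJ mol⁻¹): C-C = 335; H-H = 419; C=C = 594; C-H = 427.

Bonds broken (reactants):
  C-C: 3 × 335 = 1005
  C-H: 10 × 427 = 4270
  Σ(broken) = 5275 kJ
Bonds formed (products):
  C-H: 8 × 427 = 3416
  C=C: 2 × 594 = 1188
  H-H: 1 × 419 = 419
  Σ(formed) = 5023 kJ
ΔH = Σ(broken) − Σ(formed) = 5275 − 5023 = +252 kJ

ΔH ≈ +252 kJ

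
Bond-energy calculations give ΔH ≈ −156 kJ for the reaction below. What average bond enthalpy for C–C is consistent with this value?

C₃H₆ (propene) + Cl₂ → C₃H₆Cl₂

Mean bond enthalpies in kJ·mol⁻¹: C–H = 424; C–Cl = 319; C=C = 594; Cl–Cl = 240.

D(C–C) ≈ 352 kJ/mol

Let D be the C–C bond energy.
Σ(broken) = 1×D + 6×424 + 1×594 + 1×240 = 3378 + D
Σ(formed) = 2×D + 2×319 + 6×424 = 3182 + 2D
ΔH = Σ(broken) − Σ(formed) = (3378 + D) − (3182 + 2D) = +196 − D
Setting this equal to −156 kJ gives D = 352 kJ/mol.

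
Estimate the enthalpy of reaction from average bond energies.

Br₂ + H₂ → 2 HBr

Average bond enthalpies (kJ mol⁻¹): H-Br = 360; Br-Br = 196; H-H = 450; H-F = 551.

Bonds broken (reactants):
  Br-Br: 1 × 196 = 196
  H-H: 1 × 450 = 450
  Σ(broken) = 646 kJ
Bonds formed (products):
  H-Br: 2 × 360 = 720
  Σ(formed) = 720 kJ
ΔH = Σ(broken) − Σ(formed) = 646 − 720 = −74 kJ

ΔH ≈ −74 kJ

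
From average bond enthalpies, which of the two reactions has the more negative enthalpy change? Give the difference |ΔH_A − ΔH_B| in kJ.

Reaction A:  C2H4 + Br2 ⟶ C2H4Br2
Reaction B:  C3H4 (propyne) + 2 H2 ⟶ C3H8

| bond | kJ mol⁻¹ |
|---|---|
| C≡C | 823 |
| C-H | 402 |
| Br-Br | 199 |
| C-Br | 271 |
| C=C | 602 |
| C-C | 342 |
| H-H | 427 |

Reaction B, by 190 kJ

Reaction A:
  Bonds broken (reactants):
    Br-Br: 1 × 199 = 199
    C-H: 4 × 402 = 1608
    C=C: 1 × 602 = 602
    Σ(broken) = 2409 kJ
  Bonds formed (products):
    C-Br: 2 × 271 = 542
    C-C: 1 × 342 = 342
    C-H: 4 × 402 = 1608
    Σ(formed) = 2492 kJ
  ΔH_A = 2409 − 2492 = −83 kJ
Reaction B:
  Bonds broken (reactants):
    C≡C: 1 × 823 = 823
    C-C: 1 × 342 = 342
    C-H: 4 × 402 = 1608
    H-H: 2 × 427 = 854
    Σ(broken) = 3627 kJ
  Bonds formed (products):
    C-C: 2 × 342 = 684
    C-H: 8 × 402 = 3216
    Σ(formed) = 3900 kJ
  ΔH_B = 3627 − 3900 = −273 kJ
ΔH_A − ΔH_B = +190 kJ, so reaction B has the more negative ΔH; |ΔH_A − ΔH_B| = 190 kJ.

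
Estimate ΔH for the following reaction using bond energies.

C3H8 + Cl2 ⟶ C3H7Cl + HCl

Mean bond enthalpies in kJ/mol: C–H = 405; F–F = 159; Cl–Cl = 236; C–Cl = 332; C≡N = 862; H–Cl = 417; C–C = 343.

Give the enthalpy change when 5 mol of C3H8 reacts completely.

Bonds broken (reactants):
  C–C: 2 × 343 = 686
  C–H: 8 × 405 = 3240
  Cl–Cl: 1 × 236 = 236
  Σ(broken) = 4162 kJ
Bonds formed (products):
  C–C: 2 × 343 = 686
  C–Cl: 1 × 332 = 332
  C–H: 7 × 405 = 2835
  H–Cl: 1 × 417 = 417
  Σ(formed) = 4270 kJ
ΔH = Σ(broken) − Σ(formed) = 4162 − 4270 = −108 kJ
For 5× the reaction as written: 5 × (−108) = −540 kJ

ΔH = −540 kJ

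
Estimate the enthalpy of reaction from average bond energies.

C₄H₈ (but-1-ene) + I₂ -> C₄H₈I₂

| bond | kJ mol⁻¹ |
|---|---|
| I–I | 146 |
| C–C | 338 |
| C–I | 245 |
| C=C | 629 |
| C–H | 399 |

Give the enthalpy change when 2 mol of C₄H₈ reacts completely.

Bonds broken (reactants):
  C–C: 2 × 338 = 676
  C–H: 8 × 399 = 3192
  C=C: 1 × 629 = 629
  I–I: 1 × 146 = 146
  Σ(broken) = 4643 kJ
Bonds formed (products):
  C–C: 3 × 338 = 1014
  C–H: 8 × 399 = 3192
  C–I: 2 × 245 = 490
  Σ(formed) = 4696 kJ
ΔH = Σ(broken) − Σ(formed) = 4643 − 4696 = −53 kJ
For 2× the reaction as written: 2 × (−53) = −106 kJ

ΔH = −106 kJ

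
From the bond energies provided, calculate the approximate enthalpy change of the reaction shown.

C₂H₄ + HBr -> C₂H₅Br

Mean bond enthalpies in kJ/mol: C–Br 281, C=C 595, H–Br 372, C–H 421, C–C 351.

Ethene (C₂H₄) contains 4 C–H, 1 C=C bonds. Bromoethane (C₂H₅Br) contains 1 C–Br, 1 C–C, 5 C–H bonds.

ΔH ≈ −86 kJ

Bonds broken (reactants):
  C–H: 4 × 421 = 1684
  C=C: 1 × 595 = 595
  H–Br: 1 × 372 = 372
  Σ(broken) = 2651 kJ
Bonds formed (products):
  C–Br: 1 × 281 = 281
  C–C: 1 × 351 = 351
  C–H: 5 × 421 = 2105
  Σ(formed) = 2737 kJ
ΔH = Σ(broken) − Σ(formed) = 2651 − 2737 = −86 kJ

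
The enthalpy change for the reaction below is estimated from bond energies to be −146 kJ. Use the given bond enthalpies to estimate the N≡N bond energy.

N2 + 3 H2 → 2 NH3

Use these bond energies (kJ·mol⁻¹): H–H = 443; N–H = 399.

D(N≡N) ≈ 919 kJ/mol

Let D be the N≡N bond energy.
Σ(broken) = 3×443 + 1×D = 1329 + D
Σ(formed) = 6×399 = 2394
ΔH = Σ(broken) − Σ(formed) = (1329 + D) − (2394) = −1065 + D
Setting this equal to −146 kJ gives D = 919 kJ/mol.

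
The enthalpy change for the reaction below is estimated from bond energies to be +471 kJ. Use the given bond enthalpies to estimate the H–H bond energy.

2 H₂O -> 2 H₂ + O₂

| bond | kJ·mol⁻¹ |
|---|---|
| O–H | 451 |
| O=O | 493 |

Let D be the H–H bond energy.
Σ(broken) = 4×451 = 1804
Σ(formed) = 2×D + 1×493 = 493 + 2D
ΔH = Σ(broken) − Σ(formed) = (1804) − (493 + 2D) = +1311 − 2D
Setting this equal to +471 kJ gives 2D = 840, so D = 420 kJ/mol.

D(H–H) ≈ 420 kJ/mol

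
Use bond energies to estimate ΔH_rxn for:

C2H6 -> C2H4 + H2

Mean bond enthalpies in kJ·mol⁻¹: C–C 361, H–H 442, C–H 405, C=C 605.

ΔH ≈ +124 kJ

Bonds broken (reactants):
  C–C: 1 × 361 = 361
  C–H: 6 × 405 = 2430
  Σ(broken) = 2791 kJ
Bonds formed (products):
  C–H: 4 × 405 = 1620
  C=C: 1 × 605 = 605
  H–H: 1 × 442 = 442
  Σ(formed) = 2667 kJ
ΔH = Σ(broken) − Σ(formed) = 2791 − 2667 = +124 kJ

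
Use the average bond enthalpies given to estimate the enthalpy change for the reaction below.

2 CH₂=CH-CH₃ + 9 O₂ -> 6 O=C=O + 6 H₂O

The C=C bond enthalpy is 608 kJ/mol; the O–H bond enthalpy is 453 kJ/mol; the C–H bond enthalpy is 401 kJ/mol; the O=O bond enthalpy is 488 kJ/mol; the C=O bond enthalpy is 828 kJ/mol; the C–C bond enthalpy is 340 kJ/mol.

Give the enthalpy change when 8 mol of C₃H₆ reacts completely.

Bonds broken (reactants):
  C–C: 2 × 340 = 680
  C–H: 12 × 401 = 4812
  C=C: 2 × 608 = 1216
  O=O: 9 × 488 = 4392
  Σ(broken) = 11100 kJ
Bonds formed (products):
  C=O: 12 × 828 = 9936
  O–H: 12 × 453 = 5436
  Σ(formed) = 15372 kJ
ΔH = Σ(broken) − Σ(formed) = 11100 − 15372 = −4272 kJ
For 4× the reaction as written: 4 × (−4272) = −17088 kJ

ΔH = −17088 kJ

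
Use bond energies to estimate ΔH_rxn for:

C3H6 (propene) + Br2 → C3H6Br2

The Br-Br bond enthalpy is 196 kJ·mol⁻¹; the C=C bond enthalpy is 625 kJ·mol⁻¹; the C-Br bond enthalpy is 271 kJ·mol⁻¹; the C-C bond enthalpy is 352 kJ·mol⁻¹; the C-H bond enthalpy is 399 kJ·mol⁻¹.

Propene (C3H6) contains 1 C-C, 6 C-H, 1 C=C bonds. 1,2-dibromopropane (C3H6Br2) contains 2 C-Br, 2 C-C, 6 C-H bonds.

Bonds broken (reactants):
  Br-Br: 1 × 196 = 196
  C-C: 1 × 352 = 352
  C-H: 6 × 399 = 2394
  C=C: 1 × 625 = 625
  Σ(broken) = 3567 kJ
Bonds formed (products):
  C-Br: 2 × 271 = 542
  C-C: 2 × 352 = 704
  C-H: 6 × 399 = 2394
  Σ(formed) = 3640 kJ
ΔH = Σ(broken) − Σ(formed) = 3567 − 3640 = −73 kJ

ΔH ≈ −73 kJ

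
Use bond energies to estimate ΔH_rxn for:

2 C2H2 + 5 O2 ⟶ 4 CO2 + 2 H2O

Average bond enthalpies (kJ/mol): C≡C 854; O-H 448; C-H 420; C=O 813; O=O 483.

Bonds broken (reactants):
  C≡C: 2 × 854 = 1708
  C-H: 4 × 420 = 1680
  O=O: 5 × 483 = 2415
  Σ(broken) = 5803 kJ
Bonds formed (products):
  C=O: 8 × 813 = 6504
  O-H: 4 × 448 = 1792
  Σ(formed) = 8296 kJ
ΔH = Σ(broken) − Σ(formed) = 5803 − 8296 = −2493 kJ

ΔH ≈ −2493 kJ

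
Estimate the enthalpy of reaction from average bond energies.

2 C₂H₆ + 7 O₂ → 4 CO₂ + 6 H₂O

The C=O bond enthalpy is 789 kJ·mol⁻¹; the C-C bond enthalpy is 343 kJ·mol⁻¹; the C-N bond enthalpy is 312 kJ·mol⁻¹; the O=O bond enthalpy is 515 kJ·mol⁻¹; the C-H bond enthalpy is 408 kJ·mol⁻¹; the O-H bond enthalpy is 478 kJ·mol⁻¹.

Bonds broken (reactants):
  C-C: 2 × 343 = 686
  C-H: 12 × 408 = 4896
  O=O: 7 × 515 = 3605
  Σ(broken) = 9187 kJ
Bonds formed (products):
  C=O: 8 × 789 = 6312
  O-H: 12 × 478 = 5736
  Σ(formed) = 12048 kJ
ΔH = Σ(broken) − Σ(formed) = 9187 − 12048 = −2861 kJ

ΔH ≈ −2861 kJ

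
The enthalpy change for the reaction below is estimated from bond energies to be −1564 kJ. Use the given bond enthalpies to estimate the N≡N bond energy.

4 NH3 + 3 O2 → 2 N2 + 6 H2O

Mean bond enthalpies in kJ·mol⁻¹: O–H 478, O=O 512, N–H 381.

D(N≡N) ≈ 968 kJ/mol

Let D be the N≡N bond energy.
Σ(broken) = 12×381 + 3×512 = 6108
Σ(formed) = 2×D + 12×478 = 5736 + 2D
ΔH = Σ(broken) − Σ(formed) = (6108) − (5736 + 2D) = +372 − 2D
Setting this equal to −1564 kJ gives 2D = 1936, so D = 968 kJ/mol.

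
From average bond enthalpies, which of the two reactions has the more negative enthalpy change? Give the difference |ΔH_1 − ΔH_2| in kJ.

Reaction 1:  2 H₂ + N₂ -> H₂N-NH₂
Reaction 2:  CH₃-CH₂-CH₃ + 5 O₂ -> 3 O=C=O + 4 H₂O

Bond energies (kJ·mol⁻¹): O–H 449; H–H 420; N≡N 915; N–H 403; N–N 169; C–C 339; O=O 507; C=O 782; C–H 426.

Reaction 2, by 1637 kJ

Reaction 1:
  Bonds broken (reactants):
    H–H: 2 × 420 = 840
    N≡N: 1 × 915 = 915
    Σ(broken) = 1755 kJ
  Bonds formed (products):
    N–H: 4 × 403 = 1612
    N–N: 1 × 169 = 169
    Σ(formed) = 1781 kJ
  ΔH_1 = 1755 − 1781 = −26 kJ
Reaction 2:
  Bonds broken (reactants):
    C–C: 2 × 339 = 678
    C–H: 8 × 426 = 3408
    O=O: 5 × 507 = 2535
    Σ(broken) = 6621 kJ
  Bonds formed (products):
    C=O: 6 × 782 = 4692
    O–H: 8 × 449 = 3592
    Σ(formed) = 8284 kJ
  ΔH_2 = 6621 − 8284 = −1663 kJ
ΔH_1 − ΔH_2 = +1637 kJ, so reaction 2 has the more negative ΔH; |ΔH_1 − ΔH_2| = 1637 kJ.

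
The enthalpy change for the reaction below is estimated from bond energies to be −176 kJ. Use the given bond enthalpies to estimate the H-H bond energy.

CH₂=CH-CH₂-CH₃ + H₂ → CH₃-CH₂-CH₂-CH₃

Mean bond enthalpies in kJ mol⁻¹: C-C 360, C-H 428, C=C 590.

D(H-H) ≈ 450 kJ/mol

Let D be the H-H bond energy.
Σ(broken) = 2×360 + 8×428 + 1×590 + 1×D = 4734 + D
Σ(formed) = 3×360 + 10×428 = 5360
ΔH = Σ(broken) − Σ(formed) = (4734 + D) − (5360) = −626 + D
Setting this equal to −176 kJ gives D = 450 kJ/mol.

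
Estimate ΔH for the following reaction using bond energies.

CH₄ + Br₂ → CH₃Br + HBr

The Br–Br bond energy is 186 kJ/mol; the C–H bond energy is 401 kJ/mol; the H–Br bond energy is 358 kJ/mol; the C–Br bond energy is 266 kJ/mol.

Bonds broken (reactants):
  Br–Br: 1 × 186 = 186
  C–H: 4 × 401 = 1604
  Σ(broken) = 1790 kJ
Bonds formed (products):
  C–Br: 1 × 266 = 266
  C–H: 3 × 401 = 1203
  H–Br: 1 × 358 = 358
  Σ(formed) = 1827 kJ
ΔH = Σ(broken) − Σ(formed) = 1790 − 1827 = −37 kJ

ΔH ≈ −37 kJ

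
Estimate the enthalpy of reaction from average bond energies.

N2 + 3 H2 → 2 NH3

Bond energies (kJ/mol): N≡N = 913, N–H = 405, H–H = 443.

ΔH ≈ −188 kJ

Bonds broken (reactants):
  H–H: 3 × 443 = 1329
  N≡N: 1 × 913 = 913
  Σ(broken) = 2242 kJ
Bonds formed (products):
  N–H: 6 × 405 = 2430
  Σ(formed) = 2430 kJ
ΔH = Σ(broken) − Σ(formed) = 2242 − 2430 = −188 kJ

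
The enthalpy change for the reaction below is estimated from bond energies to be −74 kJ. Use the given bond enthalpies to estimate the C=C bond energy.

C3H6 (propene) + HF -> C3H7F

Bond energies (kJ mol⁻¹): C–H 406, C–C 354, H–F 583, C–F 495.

D(C=C) ≈ 598 kJ/mol

Let D be the C=C bond energy.
Σ(broken) = 1×354 + 6×406 + 1×D + 1×583 = 3373 + D
Σ(formed) = 2×354 + 1×495 + 7×406 = 4045
ΔH = Σ(broken) − Σ(formed) = (3373 + D) − (4045) = −672 + D
Setting this equal to −74 kJ gives D = 598 kJ/mol.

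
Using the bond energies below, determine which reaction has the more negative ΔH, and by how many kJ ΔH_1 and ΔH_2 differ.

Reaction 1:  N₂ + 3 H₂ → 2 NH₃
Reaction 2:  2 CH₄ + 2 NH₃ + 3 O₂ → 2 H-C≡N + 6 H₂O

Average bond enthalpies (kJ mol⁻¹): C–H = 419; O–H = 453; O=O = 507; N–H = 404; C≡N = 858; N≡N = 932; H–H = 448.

Reaction 1:
  Bonds broken (reactants):
    H–H: 3 × 448 = 1344
    N≡N: 1 × 932 = 932
    Σ(broken) = 2276 kJ
  Bonds formed (products):
    N–H: 6 × 404 = 2424
    Σ(formed) = 2424 kJ
  ΔH_1 = 2276 − 2424 = −148 kJ
Reaction 2:
  Bonds broken (reactants):
    C–H: 8 × 419 = 3352
    N–H: 6 × 404 = 2424
    O=O: 3 × 507 = 1521
    Σ(broken) = 7297 kJ
  Bonds formed (products):
    C≡N: 2 × 858 = 1716
    C–H: 2 × 419 = 838
    O–H: 12 × 453 = 5436
    Σ(formed) = 7990 kJ
  ΔH_2 = 7297 − 7990 = −693 kJ
ΔH_1 − ΔH_2 = +545 kJ, so reaction 2 has the more negative ΔH; |ΔH_1 − ΔH_2| = 545 kJ.

Reaction 2, by 545 kJ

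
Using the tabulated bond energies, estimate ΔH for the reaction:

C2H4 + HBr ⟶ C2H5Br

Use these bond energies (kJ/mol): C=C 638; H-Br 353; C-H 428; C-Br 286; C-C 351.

ΔH ≈ −74 kJ

Bonds broken (reactants):
  C-H: 4 × 428 = 1712
  C=C: 1 × 638 = 638
  H-Br: 1 × 353 = 353
  Σ(broken) = 2703 kJ
Bonds formed (products):
  C-Br: 1 × 286 = 286
  C-C: 1 × 351 = 351
  C-H: 5 × 428 = 2140
  Σ(formed) = 2777 kJ
ΔH = Σ(broken) − Σ(formed) = 2703 − 2777 = −74 kJ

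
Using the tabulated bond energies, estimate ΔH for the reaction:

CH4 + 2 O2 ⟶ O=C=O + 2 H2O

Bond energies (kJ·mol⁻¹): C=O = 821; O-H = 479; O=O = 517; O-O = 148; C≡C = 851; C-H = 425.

ΔH ≈ −824 kJ

Bonds broken (reactants):
  C-H: 4 × 425 = 1700
  O=O: 2 × 517 = 1034
  Σ(broken) = 2734 kJ
Bonds formed (products):
  C=O: 2 × 821 = 1642
  O-H: 4 × 479 = 1916
  Σ(formed) = 3558 kJ
ΔH = Σ(broken) − Σ(formed) = 2734 − 3558 = −824 kJ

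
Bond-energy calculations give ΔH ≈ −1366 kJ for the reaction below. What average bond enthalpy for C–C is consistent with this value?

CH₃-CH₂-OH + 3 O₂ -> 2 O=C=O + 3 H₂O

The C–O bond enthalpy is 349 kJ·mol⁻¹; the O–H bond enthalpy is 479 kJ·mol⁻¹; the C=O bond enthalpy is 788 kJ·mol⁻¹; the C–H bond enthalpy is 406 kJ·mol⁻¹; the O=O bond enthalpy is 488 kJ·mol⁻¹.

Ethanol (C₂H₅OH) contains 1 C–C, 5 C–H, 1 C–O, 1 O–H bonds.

D(C–C) ≈ 338 kJ/mol

Let D be the C–C bond energy.
Σ(broken) = 1×D + 5×406 + 1×349 + 1×479 + 3×488 = 4322 + D
Σ(formed) = 4×788 + 6×479 = 6026
ΔH = Σ(broken) − Σ(formed) = (4322 + D) − (6026) = −1704 + D
Setting this equal to −1366 kJ gives D = 338 kJ/mol.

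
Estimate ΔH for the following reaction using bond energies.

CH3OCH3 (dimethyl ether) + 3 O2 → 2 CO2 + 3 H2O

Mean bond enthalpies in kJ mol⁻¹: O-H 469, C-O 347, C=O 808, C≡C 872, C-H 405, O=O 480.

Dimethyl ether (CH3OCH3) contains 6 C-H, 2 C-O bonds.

Bonds broken (reactants):
  C-H: 6 × 405 = 2430
  C-O: 2 × 347 = 694
  O=O: 3 × 480 = 1440
  Σ(broken) = 4564 kJ
Bonds formed (products):
  C=O: 4 × 808 = 3232
  O-H: 6 × 469 = 2814
  Σ(formed) = 6046 kJ
ΔH = Σ(broken) − Σ(formed) = 4564 − 6046 = −1482 kJ

ΔH ≈ −1482 kJ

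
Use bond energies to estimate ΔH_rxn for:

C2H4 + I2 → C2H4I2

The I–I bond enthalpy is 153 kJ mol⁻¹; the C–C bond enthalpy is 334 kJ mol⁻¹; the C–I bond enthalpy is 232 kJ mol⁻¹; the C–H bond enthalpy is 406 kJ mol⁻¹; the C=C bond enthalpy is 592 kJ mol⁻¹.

ΔH ≈ −53 kJ

Bonds broken (reactants):
  C–H: 4 × 406 = 1624
  C=C: 1 × 592 = 592
  I–I: 1 × 153 = 153
  Σ(broken) = 2369 kJ
Bonds formed (products):
  C–C: 1 × 334 = 334
  C–H: 4 × 406 = 1624
  C–I: 2 × 232 = 464
  Σ(formed) = 2422 kJ
ΔH = Σ(broken) − Σ(formed) = 2369 − 2422 = −53 kJ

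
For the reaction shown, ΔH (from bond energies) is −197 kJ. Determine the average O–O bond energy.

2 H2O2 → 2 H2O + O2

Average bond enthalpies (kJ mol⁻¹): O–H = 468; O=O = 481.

D(O–O) ≈ 142 kJ/mol

Let D be the O–O bond energy.
Σ(broken) = 4×468 + 2×D = 1872 + 2D
Σ(formed) = 4×468 + 1×481 = 2353
ΔH = Σ(broken) − Σ(formed) = (1872 + 2D) − (2353) = −481 + 2D
Setting this equal to −197 kJ gives 2D = 284, so D = 142 kJ/mol.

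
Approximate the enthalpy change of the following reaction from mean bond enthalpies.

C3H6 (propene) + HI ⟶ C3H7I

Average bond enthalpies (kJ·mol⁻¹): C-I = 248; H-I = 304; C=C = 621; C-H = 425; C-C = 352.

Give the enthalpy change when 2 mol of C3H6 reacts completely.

Bonds broken (reactants):
  C-C: 1 × 352 = 352
  C-H: 6 × 425 = 2550
  C=C: 1 × 621 = 621
  H-I: 1 × 304 = 304
  Σ(broken) = 3827 kJ
Bonds formed (products):
  C-C: 2 × 352 = 704
  C-H: 7 × 425 = 2975
  C-I: 1 × 248 = 248
  Σ(formed) = 3927 kJ
ΔH = Σ(broken) − Σ(formed) = 3827 − 3927 = −100 kJ
For 2× the reaction as written: 2 × (−100) = −200 kJ

ΔH = −200 kJ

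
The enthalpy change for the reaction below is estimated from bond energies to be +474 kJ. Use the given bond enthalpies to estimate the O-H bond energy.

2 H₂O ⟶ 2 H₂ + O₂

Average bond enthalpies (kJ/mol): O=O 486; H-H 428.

D(O-H) ≈ 454 kJ/mol

Let D be the O-H bond energy.
Σ(broken) = 4×D = 4D
Σ(formed) = 2×428 + 1×486 = 1342
ΔH = Σ(broken) − Σ(formed) = (4D) − (1342) = −1342 + 4D
Setting this equal to +474 kJ gives 4D = 1816, so D = 454 kJ/mol.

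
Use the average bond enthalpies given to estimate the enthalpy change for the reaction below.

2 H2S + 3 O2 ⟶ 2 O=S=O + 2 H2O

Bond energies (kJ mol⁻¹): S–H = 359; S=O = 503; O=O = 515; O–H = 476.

ΔH ≈ −935 kJ

Bonds broken (reactants):
  O=O: 3 × 515 = 1545
  S–H: 4 × 359 = 1436
  Σ(broken) = 2981 kJ
Bonds formed (products):
  O–H: 4 × 476 = 1904
  S=O: 4 × 503 = 2012
  Σ(formed) = 3916 kJ
ΔH = Σ(broken) − Σ(formed) = 2981 − 3916 = −935 kJ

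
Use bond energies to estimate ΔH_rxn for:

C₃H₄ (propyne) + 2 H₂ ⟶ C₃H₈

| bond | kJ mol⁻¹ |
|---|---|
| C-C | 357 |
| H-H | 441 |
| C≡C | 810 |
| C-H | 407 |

ΔH ≈ −293 kJ

Bonds broken (reactants):
  C≡C: 1 × 810 = 810
  C-C: 1 × 357 = 357
  C-H: 4 × 407 = 1628
  H-H: 2 × 441 = 882
  Σ(broken) = 3677 kJ
Bonds formed (products):
  C-C: 2 × 357 = 714
  C-H: 8 × 407 = 3256
  Σ(formed) = 3970 kJ
ΔH = Σ(broken) − Σ(formed) = 3677 − 3970 = −293 kJ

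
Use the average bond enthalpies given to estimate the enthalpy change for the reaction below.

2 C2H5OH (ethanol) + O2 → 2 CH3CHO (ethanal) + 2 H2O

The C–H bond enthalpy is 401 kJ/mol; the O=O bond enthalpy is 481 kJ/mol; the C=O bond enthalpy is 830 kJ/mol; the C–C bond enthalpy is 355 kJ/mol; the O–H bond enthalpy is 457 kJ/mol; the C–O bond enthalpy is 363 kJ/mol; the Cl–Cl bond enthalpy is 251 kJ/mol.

ΔH ≈ −565 kJ

Bonds broken (reactants):
  C–C: 2 × 355 = 710
  C–H: 10 × 401 = 4010
  C–O: 2 × 363 = 726
  O–H: 2 × 457 = 914
  O=O: 1 × 481 = 481
  Σ(broken) = 6841 kJ
Bonds formed (products):
  C–C: 2 × 355 = 710
  C–H: 8 × 401 = 3208
  C=O: 2 × 830 = 1660
  O–H: 4 × 457 = 1828
  Σ(formed) = 7406 kJ
ΔH = Σ(broken) − Σ(formed) = 6841 − 7406 = −565 kJ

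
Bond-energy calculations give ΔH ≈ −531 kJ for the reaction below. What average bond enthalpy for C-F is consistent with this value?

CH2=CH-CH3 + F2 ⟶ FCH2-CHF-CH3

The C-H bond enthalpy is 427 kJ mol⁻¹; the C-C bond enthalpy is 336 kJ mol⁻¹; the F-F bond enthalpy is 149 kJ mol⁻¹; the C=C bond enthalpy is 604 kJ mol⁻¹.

Let D be the C-F bond energy.
Σ(broken) = 1×336 + 6×427 + 1×604 + 1×149 = 3651
Σ(formed) = 2×336 + 2×D + 6×427 = 3234 + 2D
ΔH = Σ(broken) − Σ(formed) = (3651) − (3234 + 2D) = +417 − 2D
Setting this equal to −531 kJ gives 2D = 948, so D = 474 kJ/mol.

D(C-F) ≈ 474 kJ/mol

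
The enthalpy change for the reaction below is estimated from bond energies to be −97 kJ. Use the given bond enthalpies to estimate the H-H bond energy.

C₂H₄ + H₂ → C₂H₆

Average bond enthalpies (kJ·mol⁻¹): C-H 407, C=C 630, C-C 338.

Let D be the H-H bond energy.
Σ(broken) = 4×407 + 1×630 + 1×D = 2258 + D
Σ(formed) = 1×338 + 6×407 = 2780
ΔH = Σ(broken) − Σ(formed) = (2258 + D) − (2780) = −522 + D
Setting this equal to −97 kJ gives D = 425 kJ/mol.

D(H-H) ≈ 425 kJ/mol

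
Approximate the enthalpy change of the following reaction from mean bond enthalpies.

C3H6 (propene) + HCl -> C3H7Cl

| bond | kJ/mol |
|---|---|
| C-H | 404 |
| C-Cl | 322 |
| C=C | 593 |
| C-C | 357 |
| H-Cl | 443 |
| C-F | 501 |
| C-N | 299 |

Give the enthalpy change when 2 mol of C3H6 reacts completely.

ΔH = −94 kJ

Bonds broken (reactants):
  C-C: 1 × 357 = 357
  C-H: 6 × 404 = 2424
  C=C: 1 × 593 = 593
  H-Cl: 1 × 443 = 443
  Σ(broken) = 3817 kJ
Bonds formed (products):
  C-C: 2 × 357 = 714
  C-Cl: 1 × 322 = 322
  C-H: 7 × 404 = 2828
  Σ(formed) = 3864 kJ
ΔH = Σ(broken) − Σ(formed) = 3817 − 3864 = −47 kJ
For 2× the reaction as written: 2 × (−47) = −94 kJ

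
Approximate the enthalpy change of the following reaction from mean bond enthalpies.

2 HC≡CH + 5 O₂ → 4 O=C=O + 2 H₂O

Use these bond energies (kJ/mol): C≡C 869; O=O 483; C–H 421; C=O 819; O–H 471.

Bonds broken (reactants):
  C≡C: 2 × 869 = 1738
  C–H: 4 × 421 = 1684
  O=O: 5 × 483 = 2415
  Σ(broken) = 5837 kJ
Bonds formed (products):
  C=O: 8 × 819 = 6552
  O–H: 4 × 471 = 1884
  Σ(formed) = 8436 kJ
ΔH = Σ(broken) − Σ(formed) = 5837 − 8436 = −2599 kJ

ΔH ≈ −2599 kJ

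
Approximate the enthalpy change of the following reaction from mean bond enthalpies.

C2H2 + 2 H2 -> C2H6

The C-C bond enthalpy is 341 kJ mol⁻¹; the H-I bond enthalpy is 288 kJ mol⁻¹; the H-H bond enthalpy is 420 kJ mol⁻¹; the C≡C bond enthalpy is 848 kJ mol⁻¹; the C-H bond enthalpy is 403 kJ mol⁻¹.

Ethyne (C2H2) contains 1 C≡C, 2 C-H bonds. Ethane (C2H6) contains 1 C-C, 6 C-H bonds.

Bonds broken (reactants):
  C≡C: 1 × 848 = 848
  C-H: 2 × 403 = 806
  H-H: 2 × 420 = 840
  Σ(broken) = 2494 kJ
Bonds formed (products):
  C-C: 1 × 341 = 341
  C-H: 6 × 403 = 2418
  Σ(formed) = 2759 kJ
ΔH = Σ(broken) − Σ(formed) = 2494 − 2759 = −265 kJ

ΔH ≈ −265 kJ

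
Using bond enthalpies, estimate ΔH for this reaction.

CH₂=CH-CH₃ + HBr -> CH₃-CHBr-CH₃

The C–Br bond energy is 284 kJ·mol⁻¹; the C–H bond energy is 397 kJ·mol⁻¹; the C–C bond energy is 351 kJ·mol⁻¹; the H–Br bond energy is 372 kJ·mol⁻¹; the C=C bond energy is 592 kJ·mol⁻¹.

Bonds broken (reactants):
  C–C: 1 × 351 = 351
  C–H: 6 × 397 = 2382
  C=C: 1 × 592 = 592
  H–Br: 1 × 372 = 372
  Σ(broken) = 3697 kJ
Bonds formed (products):
  C–Br: 1 × 284 = 284
  C–C: 2 × 351 = 702
  C–H: 7 × 397 = 2779
  Σ(formed) = 3765 kJ
ΔH = Σ(broken) − Σ(formed) = 3697 − 3765 = −68 kJ

ΔH ≈ −68 kJ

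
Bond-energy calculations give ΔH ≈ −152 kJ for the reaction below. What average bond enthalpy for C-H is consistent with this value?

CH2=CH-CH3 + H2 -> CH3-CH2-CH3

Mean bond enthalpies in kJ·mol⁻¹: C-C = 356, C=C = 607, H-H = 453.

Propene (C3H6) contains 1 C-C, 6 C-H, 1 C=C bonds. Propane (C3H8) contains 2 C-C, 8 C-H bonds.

D(C-H) ≈ 428 kJ/mol

Let D be the C-H bond energy.
Σ(broken) = 1×356 + 6×D + 1×607 + 1×453 = 1416 + 6D
Σ(formed) = 2×356 + 8×D = 712 + 8D
ΔH = Σ(broken) − Σ(formed) = (1416 + 6D) − (712 + 8D) = +704 − 2D
Setting this equal to −152 kJ gives 2D = 856, so D = 428 kJ/mol.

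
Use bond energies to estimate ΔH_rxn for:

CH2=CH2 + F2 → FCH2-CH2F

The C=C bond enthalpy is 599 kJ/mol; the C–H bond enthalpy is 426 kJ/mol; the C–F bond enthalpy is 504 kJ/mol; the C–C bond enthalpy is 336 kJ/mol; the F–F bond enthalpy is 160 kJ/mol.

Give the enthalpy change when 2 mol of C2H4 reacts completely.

ΔH = −1170 kJ

Bonds broken (reactants):
  C–H: 4 × 426 = 1704
  C=C: 1 × 599 = 599
  F–F: 1 × 160 = 160
  Σ(broken) = 2463 kJ
Bonds formed (products):
  C–C: 1 × 336 = 336
  C–F: 2 × 504 = 1008
  C–H: 4 × 426 = 1704
  Σ(formed) = 3048 kJ
ΔH = Σ(broken) − Σ(formed) = 2463 − 3048 = −585 kJ
For 2× the reaction as written: 2 × (−585) = −1170 kJ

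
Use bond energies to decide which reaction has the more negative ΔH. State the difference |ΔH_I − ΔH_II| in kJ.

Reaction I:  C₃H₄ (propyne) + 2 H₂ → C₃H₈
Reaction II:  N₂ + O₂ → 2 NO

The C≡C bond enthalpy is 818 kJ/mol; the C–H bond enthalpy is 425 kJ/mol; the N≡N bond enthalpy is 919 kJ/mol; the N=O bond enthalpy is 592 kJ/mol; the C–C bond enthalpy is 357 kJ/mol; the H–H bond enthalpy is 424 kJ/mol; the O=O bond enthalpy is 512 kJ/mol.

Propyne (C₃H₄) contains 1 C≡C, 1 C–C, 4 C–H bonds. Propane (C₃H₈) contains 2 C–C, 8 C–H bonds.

Reaction I, by 638 kJ

Reaction I:
  Bonds broken (reactants):
    C≡C: 1 × 818 = 818
    C–C: 1 × 357 = 357
    C–H: 4 × 425 = 1700
    H–H: 2 × 424 = 848
    Σ(broken) = 3723 kJ
  Bonds formed (products):
    C–C: 2 × 357 = 714
    C–H: 8 × 425 = 3400
    Σ(formed) = 4114 kJ
  ΔH_I = 3723 − 4114 = −391 kJ
Reaction II:
  Bonds broken (reactants):
    N≡N: 1 × 919 = 919
    O=O: 1 × 512 = 512
    Σ(broken) = 1431 kJ
  Bonds formed (products):
    N=O: 2 × 592 = 1184
    Σ(formed) = 1184 kJ
  ΔH_II = 1431 − 1184 = +247 kJ
ΔH_I − ΔH_II = −638 kJ, so reaction I has the more negative ΔH; |ΔH_I − ΔH_II| = 638 kJ.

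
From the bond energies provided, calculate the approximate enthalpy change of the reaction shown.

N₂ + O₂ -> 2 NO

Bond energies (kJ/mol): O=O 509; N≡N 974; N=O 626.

ΔH ≈ +231 kJ

Bonds broken (reactants):
  N≡N: 1 × 974 = 974
  O=O: 1 × 509 = 509
  Σ(broken) = 1483 kJ
Bonds formed (products):
  N=O: 2 × 626 = 1252
  Σ(formed) = 1252 kJ
ΔH = Σ(broken) − Σ(formed) = 1483 − 1252 = +231 kJ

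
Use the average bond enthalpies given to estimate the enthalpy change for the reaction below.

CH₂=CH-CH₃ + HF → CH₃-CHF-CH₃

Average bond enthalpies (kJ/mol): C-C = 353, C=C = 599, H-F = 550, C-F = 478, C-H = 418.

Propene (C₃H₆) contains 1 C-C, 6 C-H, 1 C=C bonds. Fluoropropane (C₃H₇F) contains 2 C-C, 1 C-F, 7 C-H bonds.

Bonds broken (reactants):
  C-C: 1 × 353 = 353
  C-H: 6 × 418 = 2508
  C=C: 1 × 599 = 599
  H-F: 1 × 550 = 550
  Σ(broken) = 4010 kJ
Bonds formed (products):
  C-C: 2 × 353 = 706
  C-F: 1 × 478 = 478
  C-H: 7 × 418 = 2926
  Σ(formed) = 4110 kJ
ΔH = Σ(broken) − Σ(formed) = 4010 − 4110 = −100 kJ

ΔH ≈ −100 kJ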